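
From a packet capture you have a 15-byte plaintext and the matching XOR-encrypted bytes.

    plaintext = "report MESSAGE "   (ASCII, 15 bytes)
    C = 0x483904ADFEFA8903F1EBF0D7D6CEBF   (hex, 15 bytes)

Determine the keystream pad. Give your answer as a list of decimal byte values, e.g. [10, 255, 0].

[58, 92, 116, 194, 140, 142, 169, 78, 180, 184, 163, 150, 145, 139, 159]

Since C = plaintext ⊕ pad, XORing both sides with plaintext gives pad = plaintext ⊕ C.
72 XOR 48 = 3a
65 XOR 39 = 5c
70 XOR 04 = 74
6f XOR ad = c2
72 XOR fe = 8c
74 XOR fa = 8e
20 XOR 89 = a9
4d XOR 03 = 4e
45 XOR f1 = b4
53 XOR eb = b8
53 XOR f0 = a3
41 XOR d7 = 96
47 XOR d6 = 91
45 XOR ce = 8b
20 XOR bf = 9f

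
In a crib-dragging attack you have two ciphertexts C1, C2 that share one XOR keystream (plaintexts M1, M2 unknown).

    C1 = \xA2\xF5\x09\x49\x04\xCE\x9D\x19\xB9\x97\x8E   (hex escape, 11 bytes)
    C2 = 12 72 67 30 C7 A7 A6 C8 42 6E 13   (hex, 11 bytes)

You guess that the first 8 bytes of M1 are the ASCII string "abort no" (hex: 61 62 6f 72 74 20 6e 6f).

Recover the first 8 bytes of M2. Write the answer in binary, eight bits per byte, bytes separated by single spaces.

11010001 11100101 00000001 00001011 10110111 01001001 01010101 10111110

First, C1 ⊕ C2 = (M1 ⊕ K) ⊕ (M2 ⊕ K) = M1 ⊕ M2, so the key drops out. Then M2 = (M1 ⊕ M2) ⊕ M1 over the first 8 bytes.
byte 0: (a2 ⊕ 12) ⊕ 61 = b0 ⊕ 61 = d1
byte 1: (f5 ⊕ 72) ⊕ 62 = 87 ⊕ 62 = e5
byte 2: (09 ⊕ 67) ⊕ 6f = 6e ⊕ 6f = 01
byte 3: (49 ⊕ 30) ⊕ 72 = 79 ⊕ 72 = 0b
byte 4: (04 ⊕ c7) ⊕ 74 = c3 ⊕ 74 = b7
byte 5: (ce ⊕ a7) ⊕ 20 = 69 ⊕ 20 = 49
byte 6: (9d ⊕ a6) ⊕ 6e = 3b ⊕ 6e = 55
byte 7: (19 ⊕ c8) ⊕ 6f = d1 ⊕ 6f = be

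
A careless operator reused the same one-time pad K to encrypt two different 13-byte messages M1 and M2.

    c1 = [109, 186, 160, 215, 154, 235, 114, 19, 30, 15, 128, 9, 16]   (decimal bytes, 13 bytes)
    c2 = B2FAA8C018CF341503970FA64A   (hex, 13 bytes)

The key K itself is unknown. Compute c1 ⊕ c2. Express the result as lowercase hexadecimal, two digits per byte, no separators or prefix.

c1 ⊕ c2 = (M1 ⊕ K) ⊕ (M2 ⊕ K) = M1 ⊕ M2 — the shared key cancels under XOR.
6d ⊕ b2 = df
ba ⊕ fa = 40
a0 ⊕ a8 = 08
d7 ⊕ c0 = 17
9a ⊕ 18 = 82
eb ⊕ cf = 24
72 ⊕ 34 = 46
13 ⊕ 15 = 06
1e ⊕ 03 = 1d
0f ⊕ 97 = 98
80 ⊕ 0f = 8f
09 ⊕ a6 = af
10 ⊕ 4a = 5a

df400817822446061d988faf5a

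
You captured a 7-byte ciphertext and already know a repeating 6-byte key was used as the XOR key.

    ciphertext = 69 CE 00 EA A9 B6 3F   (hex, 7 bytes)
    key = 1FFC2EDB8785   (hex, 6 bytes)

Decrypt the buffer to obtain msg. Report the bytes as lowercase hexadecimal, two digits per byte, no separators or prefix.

The 6-byte key repeats, so the effective keystream is 1f fc 2e db 87 85 1f.
byte 0: 01101001 ⊕ 00011111 = 01110110
byte 1: 11001110 ⊕ 11111100 = 00110010
byte 2: 00000000 ⊕ 00101110 = 00101110
byte 3: 11101010 ⊕ 11011011 = 00110001
byte 4: 10101001 ⊕ 10000111 = 00101110
byte 5: 10110110 ⊕ 10000101 = 00110011
byte 6: 00111111 ⊕ 00011111 = 00100000

76322e312e3320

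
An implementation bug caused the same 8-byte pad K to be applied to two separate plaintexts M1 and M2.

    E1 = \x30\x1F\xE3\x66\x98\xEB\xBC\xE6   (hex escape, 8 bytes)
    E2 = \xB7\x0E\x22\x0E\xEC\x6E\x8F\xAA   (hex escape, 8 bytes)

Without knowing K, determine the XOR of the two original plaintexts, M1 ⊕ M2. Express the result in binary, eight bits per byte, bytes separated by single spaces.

10000111 00010001 11000001 01101000 01110100 10000101 00110011 01001100

E1 ⊕ E2 = (M1 ⊕ K) ⊕ (M2 ⊕ K) = M1 ⊕ M2 — the shared key cancels under XOR.
 48 ⊕ 183 = 135
 31 ⊕  14 =  17
227 ⊕  34 = 193
102 ⊕  14 = 104
152 ⊕ 236 = 116
235 ⊕ 110 = 133
188 ⊕ 143 =  51
230 ⊕ 170 =  76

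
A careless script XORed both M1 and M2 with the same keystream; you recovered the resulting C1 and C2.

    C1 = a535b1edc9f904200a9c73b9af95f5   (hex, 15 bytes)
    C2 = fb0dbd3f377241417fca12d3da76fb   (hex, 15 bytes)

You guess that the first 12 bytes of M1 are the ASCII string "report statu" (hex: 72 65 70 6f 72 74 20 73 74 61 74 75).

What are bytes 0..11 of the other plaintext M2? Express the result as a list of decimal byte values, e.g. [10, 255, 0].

First, C1 ⊕ C2 = (M1 ⊕ K) ⊕ (M2 ⊕ K) = M1 ⊕ M2, so the key drops out. Then M2 = (M1 ⊕ M2) ⊕ M1 over the first 12 bytes.
byte 0: (a5 ^ fb) ^ 72 = 5e ^ 72 = 2c
byte 1: (35 ^ 0d) ^ 65 = 38 ^ 65 = 5d
byte 2: (b1 ^ bd) ^ 70 = 0c ^ 70 = 7c
byte 3: (ed ^ 3f) ^ 6f = d2 ^ 6f = bd
byte 4: (c9 ^ 37) ^ 72 = fe ^ 72 = 8c
byte 5: (f9 ^ 72) ^ 74 = 8b ^ 74 = ff
byte 6: (04 ^ 41) ^ 20 = 45 ^ 20 = 65
byte 7: (20 ^ 41) ^ 73 = 61 ^ 73 = 12
byte 8: (0a ^ 7f) ^ 74 = 75 ^ 74 = 01
byte 9: (9c ^ ca) ^ 61 = 56 ^ 61 = 37
byte 10: (73 ^ 12) ^ 74 = 61 ^ 74 = 15
byte 11: (b9 ^ d3) ^ 75 = 6a ^ 75 = 1f

[44, 93, 124, 189, 140, 255, 101, 18, 1, 55, 21, 31]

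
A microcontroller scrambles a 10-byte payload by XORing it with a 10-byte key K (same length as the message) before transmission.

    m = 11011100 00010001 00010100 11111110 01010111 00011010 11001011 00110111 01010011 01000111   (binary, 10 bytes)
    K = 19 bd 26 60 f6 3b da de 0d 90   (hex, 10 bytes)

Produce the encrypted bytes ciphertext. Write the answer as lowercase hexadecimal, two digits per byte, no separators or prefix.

XOR is its own inverse, so applying the key byte-wise gives the result directly.
dc XOR 19 = c5
11 XOR bd = ac
14 XOR 26 = 32
fe XOR 60 = 9e
57 XOR f6 = a1
1a XOR 3b = 21
cb XOR da = 11
37 XOR de = e9
53 XOR 0d = 5e
47 XOR 90 = d7

c5ac329ea12111e95ed7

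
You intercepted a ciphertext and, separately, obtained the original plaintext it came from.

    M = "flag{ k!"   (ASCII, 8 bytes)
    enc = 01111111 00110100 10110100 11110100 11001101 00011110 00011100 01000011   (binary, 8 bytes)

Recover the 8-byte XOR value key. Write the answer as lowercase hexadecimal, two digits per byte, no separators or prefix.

Since enc = M ⊕ key, XORing both sides with M gives key = M ⊕ enc.
66 ⊕ 7f = 19
6c ⊕ 34 = 58
61 ⊕ b4 = d5
67 ⊕ f4 = 93
7b ⊕ cd = b6
20 ⊕ 1e = 3e
6b ⊕ 1c = 77
21 ⊕ 43 = 62

1958d593b63e7762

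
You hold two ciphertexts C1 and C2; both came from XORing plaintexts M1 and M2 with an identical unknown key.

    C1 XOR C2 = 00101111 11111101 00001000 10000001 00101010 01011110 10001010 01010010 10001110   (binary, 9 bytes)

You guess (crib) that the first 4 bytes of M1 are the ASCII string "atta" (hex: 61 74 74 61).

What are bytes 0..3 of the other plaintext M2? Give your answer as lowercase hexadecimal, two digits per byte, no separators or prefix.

4e897ce0

Since C1 ⊕ C2 = M1 ⊕ M2, XORing with the guessed M1 bytes yields the corresponding M2 bytes: M2 = (C1 ⊕ C2) ⊕ M1.
byte 0: 2f ^ 61 = 4e
byte 1: fd ^ 74 = 89
byte 2: 08 ^ 74 = 7c
byte 3: 81 ^ 61 = e0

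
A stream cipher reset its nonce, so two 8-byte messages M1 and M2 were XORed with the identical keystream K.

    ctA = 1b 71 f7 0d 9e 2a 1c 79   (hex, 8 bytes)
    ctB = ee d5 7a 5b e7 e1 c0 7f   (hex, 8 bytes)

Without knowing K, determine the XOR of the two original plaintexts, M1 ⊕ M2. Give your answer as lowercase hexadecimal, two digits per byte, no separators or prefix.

ctA ⊕ ctB = (M1 ⊕ K) ⊕ (M2 ⊕ K) = M1 ⊕ M2 — the shared key cancels under XOR.
1b XOR ee = f5
71 XOR d5 = a4
f7 XOR 7a = 8d
0d XOR 5b = 56
9e XOR e7 = 79
2a XOR e1 = cb
1c XOR c0 = dc
79 XOR 7f = 06

f5a48d5679cbdc06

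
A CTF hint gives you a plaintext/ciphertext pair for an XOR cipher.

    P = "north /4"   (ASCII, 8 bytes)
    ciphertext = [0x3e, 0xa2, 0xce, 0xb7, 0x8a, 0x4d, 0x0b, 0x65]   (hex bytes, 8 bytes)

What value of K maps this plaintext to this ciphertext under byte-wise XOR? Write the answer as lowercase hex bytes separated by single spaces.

50 cd bc c3 e2 6d 24 51

Since ciphertext = P ⊕ K, XORing both sides with P gives K = P ⊕ ciphertext.
6e xor 3e = 50
6f xor a2 = cd
72 xor ce = bc
74 xor b7 = c3
68 xor 8a = e2
20 xor 4d = 6d
2f xor 0b = 24
34 xor 65 = 51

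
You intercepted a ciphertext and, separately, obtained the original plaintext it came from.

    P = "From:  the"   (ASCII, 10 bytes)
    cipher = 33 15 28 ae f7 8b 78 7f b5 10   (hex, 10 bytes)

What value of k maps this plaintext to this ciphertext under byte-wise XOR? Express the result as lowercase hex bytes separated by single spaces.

75 67 47 c3 cd ab 58 0b dd 75

Since cipher = P ⊕ k, XORing both sides with P gives k = P ⊕ cipher.
46 ⊕ 33 = 75
72 ⊕ 15 = 67
6f ⊕ 28 = 47
6d ⊕ ae = c3
3a ⊕ f7 = cd
20 ⊕ 8b = ab
20 ⊕ 78 = 58
74 ⊕ 7f = 0b
68 ⊕ b5 = dd
65 ⊕ 10 = 75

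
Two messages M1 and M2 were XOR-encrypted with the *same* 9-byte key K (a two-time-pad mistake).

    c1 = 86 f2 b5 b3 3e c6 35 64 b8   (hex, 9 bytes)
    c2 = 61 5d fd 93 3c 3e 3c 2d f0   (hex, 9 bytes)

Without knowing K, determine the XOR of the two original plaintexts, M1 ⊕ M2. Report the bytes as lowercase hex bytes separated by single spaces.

e7 af 48 20 02 f8 09 49 48

c1 ⊕ c2 = (M1 ⊕ K) ⊕ (M2 ⊕ K) = M1 ⊕ M2 — the shared key cancels under XOR.
byte 0: 134 xor  97 = 231
byte 1: 242 xor  93 = 175
byte 2: 181 xor 253 =  72
byte 3: 179 xor 147 =  32
byte 4:  62 xor  60 =   2
byte 5: 198 xor  62 = 248
byte 6:  53 xor  60 =   9
byte 7: 100 xor  45 =  73
byte 8: 184 xor 240 =  72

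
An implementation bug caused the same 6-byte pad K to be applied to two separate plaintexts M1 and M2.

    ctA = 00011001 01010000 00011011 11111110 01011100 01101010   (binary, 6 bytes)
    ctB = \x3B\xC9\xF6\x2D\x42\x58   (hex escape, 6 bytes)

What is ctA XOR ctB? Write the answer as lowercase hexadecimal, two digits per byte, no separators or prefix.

2299edd31e32

ctA ⊕ ctB = (M1 ⊕ K) ⊕ (M2 ⊕ K) = M1 ⊕ M2 — the shared key cancels under XOR.
19 xor 3b = 22
50 xor c9 = 99
1b xor f6 = ed
fe xor 2d = d3
5c xor 42 = 1e
6a xor 58 = 32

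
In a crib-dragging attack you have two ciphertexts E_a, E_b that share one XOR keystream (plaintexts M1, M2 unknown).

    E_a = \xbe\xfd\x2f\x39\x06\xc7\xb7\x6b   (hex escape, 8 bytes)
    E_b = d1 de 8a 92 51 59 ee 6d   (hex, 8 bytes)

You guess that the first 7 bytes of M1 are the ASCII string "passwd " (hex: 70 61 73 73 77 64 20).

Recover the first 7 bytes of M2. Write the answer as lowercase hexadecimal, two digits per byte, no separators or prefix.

First, E_a ⊕ E_b = (M1 ⊕ K) ⊕ (M2 ⊕ K) = M1 ⊕ M2, so the key drops out. Then M2 = (M1 ⊕ M2) ⊕ M1 over the first 7 bytes.
byte 0: (be ⊕ d1) ⊕ 70 = 6f ⊕ 70 = 1f
byte 1: (fd ⊕ de) ⊕ 61 = 23 ⊕ 61 = 42
byte 2: (2f ⊕ 8a) ⊕ 73 = a5 ⊕ 73 = d6
byte 3: (39 ⊕ 92) ⊕ 73 = ab ⊕ 73 = d8
byte 4: (06 ⊕ 51) ⊕ 77 = 57 ⊕ 77 = 20
byte 5: (c7 ⊕ 59) ⊕ 64 = 9e ⊕ 64 = fa
byte 6: (b7 ⊕ ee) ⊕ 20 = 59 ⊕ 20 = 79

1f42d6d820fa79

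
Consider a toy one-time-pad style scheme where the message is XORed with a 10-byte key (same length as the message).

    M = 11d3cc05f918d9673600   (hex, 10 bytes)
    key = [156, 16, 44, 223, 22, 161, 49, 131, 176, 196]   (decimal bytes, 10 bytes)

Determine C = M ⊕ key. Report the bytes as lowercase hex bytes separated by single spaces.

11 ⊕ 9c = 8d
d3 ⊕ 10 = c3
cc ⊕ 2c = e0
05 ⊕ df = da
f9 ⊕ 16 = ef
18 ⊕ a1 = b9
d9 ⊕ 31 = e8
67 ⊕ 83 = e4
36 ⊕ b0 = 86
00 ⊕ c4 = c4

8d c3 e0 da ef b9 e8 e4 86 c4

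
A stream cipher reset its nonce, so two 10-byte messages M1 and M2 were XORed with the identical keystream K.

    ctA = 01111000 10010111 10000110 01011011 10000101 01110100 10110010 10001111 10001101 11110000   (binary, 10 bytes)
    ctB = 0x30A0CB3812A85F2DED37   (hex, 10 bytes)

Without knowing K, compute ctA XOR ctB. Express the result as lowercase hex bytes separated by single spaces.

48 37 4d 63 97 dc ed a2 60 c7

ctA ⊕ ctB = (M1 ⊕ K) ⊕ (M2 ⊕ K) = M1 ⊕ M2 — the shared key cancels under XOR.
78 ⊕ 30 = 48
97 ⊕ a0 = 37
86 ⊕ cb = 4d
5b ⊕ 38 = 63
85 ⊕ 12 = 97
74 ⊕ a8 = dc
b2 ⊕ 5f = ed
8f ⊕ 2d = a2
8d ⊕ ed = 60
f0 ⊕ 37 = c7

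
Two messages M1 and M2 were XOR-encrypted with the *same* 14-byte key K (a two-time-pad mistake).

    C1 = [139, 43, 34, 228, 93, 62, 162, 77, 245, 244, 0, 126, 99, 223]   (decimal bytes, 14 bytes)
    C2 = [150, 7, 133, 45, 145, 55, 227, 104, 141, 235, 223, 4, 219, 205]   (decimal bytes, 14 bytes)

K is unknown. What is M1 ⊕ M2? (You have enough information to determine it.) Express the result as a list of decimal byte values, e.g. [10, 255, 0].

[29, 44, 167, 201, 204, 9, 65, 37, 120, 31, 223, 122, 184, 18]

C1 ⊕ C2 = (M1 ⊕ K) ⊕ (M2 ⊕ K) = M1 ⊕ M2 — the shared key cancels under XOR.
8b xor 96 = 1d
2b xor 07 = 2c
22 xor 85 = a7
e4 xor 2d = c9
5d xor 91 = cc
3e xor 37 = 09
a2 xor e3 = 41
4d xor 68 = 25
f5 xor 8d = 78
f4 xor eb = 1f
00 xor df = df
7e xor 04 = 7a
63 xor db = b8
df xor cd = 12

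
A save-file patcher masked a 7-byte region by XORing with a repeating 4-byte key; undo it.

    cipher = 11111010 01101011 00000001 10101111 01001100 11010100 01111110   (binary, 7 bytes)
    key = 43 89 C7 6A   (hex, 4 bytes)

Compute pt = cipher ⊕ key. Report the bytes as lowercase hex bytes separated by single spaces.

The 4-byte key repeats, so the effective keystream is 43 89 c7 6a 43 89 c7.
byte 0: 11111010 ⊕ 01000011 = 10111001
byte 1: 01101011 ⊕ 10001001 = 11100010
byte 2: 00000001 ⊕ 11000111 = 11000110
byte 3: 10101111 ⊕ 01101010 = 11000101
byte 4: 01001100 ⊕ 01000011 = 00001111
byte 5: 11010100 ⊕ 10001001 = 01011101
byte 6: 01111110 ⊕ 11000111 = 10111001

b9 e2 c6 c5 0f 5d b9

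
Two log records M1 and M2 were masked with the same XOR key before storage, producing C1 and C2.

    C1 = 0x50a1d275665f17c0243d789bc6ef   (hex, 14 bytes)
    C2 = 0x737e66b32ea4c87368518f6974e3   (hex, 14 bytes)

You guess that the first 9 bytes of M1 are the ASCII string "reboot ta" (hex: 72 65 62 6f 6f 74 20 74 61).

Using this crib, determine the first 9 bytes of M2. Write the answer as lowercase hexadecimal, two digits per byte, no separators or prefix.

First, C1 ⊕ C2 = (M1 ⊕ K) ⊕ (M2 ⊕ K) = M1 ⊕ M2, so the key drops out. Then M2 = (M1 ⊕ M2) ⊕ M1 over the first 9 bytes.
byte 0: (50 xor 73) xor 72 = 23 xor 72 = 51
byte 1: (a1 xor 7e) xor 65 = df xor 65 = ba
byte 2: (d2 xor 66) xor 62 = b4 xor 62 = d6
byte 3: (75 xor b3) xor 6f = c6 xor 6f = a9
byte 4: (66 xor 2e) xor 6f = 48 xor 6f = 27
byte 5: (5f xor a4) xor 74 = fb xor 74 = 8f
byte 6: (17 xor c8) xor 20 = df xor 20 = ff
byte 7: (c0 xor 73) xor 74 = b3 xor 74 = c7
byte 8: (24 xor 68) xor 61 = 4c xor 61 = 2d

51bad6a9278fffc72d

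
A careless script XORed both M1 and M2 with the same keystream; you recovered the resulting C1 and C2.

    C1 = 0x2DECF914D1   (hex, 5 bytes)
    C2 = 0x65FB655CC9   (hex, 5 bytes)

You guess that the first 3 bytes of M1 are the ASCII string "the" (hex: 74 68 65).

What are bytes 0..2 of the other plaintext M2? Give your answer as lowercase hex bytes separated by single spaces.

First, C1 ⊕ C2 = (M1 ⊕ K) ⊕ (M2 ⊕ K) = M1 ⊕ M2, so the key drops out. Then M2 = (M1 ⊕ M2) ⊕ M1 over the first 3 bytes.
byte 0: (2d ⊕ 65) ⊕ 74 = 48 ⊕ 74 = 3c
byte 1: (ec ⊕ fb) ⊕ 68 = 17 ⊕ 68 = 7f
byte 2: (f9 ⊕ 65) ⊕ 65 = 9c ⊕ 65 = f9

3c 7f f9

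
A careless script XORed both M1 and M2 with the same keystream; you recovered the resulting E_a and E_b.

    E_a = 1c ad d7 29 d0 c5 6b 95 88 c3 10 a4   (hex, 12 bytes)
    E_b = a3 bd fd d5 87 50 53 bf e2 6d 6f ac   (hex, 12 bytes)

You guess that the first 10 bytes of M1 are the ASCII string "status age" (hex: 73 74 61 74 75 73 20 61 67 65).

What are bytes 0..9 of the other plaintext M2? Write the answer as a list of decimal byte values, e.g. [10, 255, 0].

First, E_a ⊕ E_b = (M1 ⊕ K) ⊕ (M2 ⊕ K) = M1 ⊕ M2, so the key drops out. Then M2 = (M1 ⊕ M2) ⊕ M1 over the first 10 bytes.
byte 0: (1c ⊕ a3) ⊕ 73 = bf ⊕ 73 = cc
byte 1: (ad ⊕ bd) ⊕ 74 = 10 ⊕ 74 = 64
byte 2: (d7 ⊕ fd) ⊕ 61 = 2a ⊕ 61 = 4b
byte 3: (29 ⊕ d5) ⊕ 74 = fc ⊕ 74 = 88
byte 4: (d0 ⊕ 87) ⊕ 75 = 57 ⊕ 75 = 22
byte 5: (c5 ⊕ 50) ⊕ 73 = 95 ⊕ 73 = e6
byte 6: (6b ⊕ 53) ⊕ 20 = 38 ⊕ 20 = 18
byte 7: (95 ⊕ bf) ⊕ 61 = 2a ⊕ 61 = 4b
byte 8: (88 ⊕ e2) ⊕ 67 = 6a ⊕ 67 = 0d
byte 9: (c3 ⊕ 6d) ⊕ 65 = ae ⊕ 65 = cb

[204, 100, 75, 136, 34, 230, 24, 75, 13, 203]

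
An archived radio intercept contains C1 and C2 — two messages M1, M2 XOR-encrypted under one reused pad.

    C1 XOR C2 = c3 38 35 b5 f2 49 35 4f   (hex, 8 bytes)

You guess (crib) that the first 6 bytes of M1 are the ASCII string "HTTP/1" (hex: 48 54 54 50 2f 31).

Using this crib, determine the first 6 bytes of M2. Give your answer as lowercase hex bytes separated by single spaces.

Since C1 ⊕ C2 = M1 ⊕ M2, XORing with the guessed M1 bytes yields the corresponding M2 bytes: M2 = (C1 ⊕ C2) ⊕ M1.
byte 0: c3 XOR 48 = 8b
byte 1: 38 XOR 54 = 6c
byte 2: 35 XOR 54 = 61
byte 3: b5 XOR 50 = e5
byte 4: f2 XOR 2f = dd
byte 5: 49 XOR 31 = 78

8b 6c 61 e5 dd 78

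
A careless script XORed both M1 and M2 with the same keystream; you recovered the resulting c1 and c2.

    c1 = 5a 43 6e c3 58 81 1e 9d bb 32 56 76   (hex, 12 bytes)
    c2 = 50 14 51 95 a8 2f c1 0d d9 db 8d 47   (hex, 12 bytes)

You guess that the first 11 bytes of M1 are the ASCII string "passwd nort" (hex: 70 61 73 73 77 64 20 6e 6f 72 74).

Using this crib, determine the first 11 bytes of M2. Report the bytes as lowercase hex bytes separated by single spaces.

7a 36 4c 25 87 ca ff fe 0d 9b af

First, c1 ⊕ c2 = (M1 ⊕ K) ⊕ (M2 ⊕ K) = M1 ⊕ M2, so the key drops out. Then M2 = (M1 ⊕ M2) ⊕ M1 over the first 11 bytes.
byte 0: (5a xor 50) xor 70 = 0a xor 70 = 7a
byte 1: (43 xor 14) xor 61 = 57 xor 61 = 36
byte 2: (6e xor 51) xor 73 = 3f xor 73 = 4c
byte 3: (c3 xor 95) xor 73 = 56 xor 73 = 25
byte 4: (58 xor a8) xor 77 = f0 xor 77 = 87
byte 5: (81 xor 2f) xor 64 = ae xor 64 = ca
byte 6: (1e xor c1) xor 20 = df xor 20 = ff
byte 7: (9d xor 0d) xor 6e = 90 xor 6e = fe
byte 8: (bb xor d9) xor 6f = 62 xor 6f = 0d
byte 9: (32 xor db) xor 72 = e9 xor 72 = 9b
byte 10: (56 xor 8d) xor 74 = db xor 74 = af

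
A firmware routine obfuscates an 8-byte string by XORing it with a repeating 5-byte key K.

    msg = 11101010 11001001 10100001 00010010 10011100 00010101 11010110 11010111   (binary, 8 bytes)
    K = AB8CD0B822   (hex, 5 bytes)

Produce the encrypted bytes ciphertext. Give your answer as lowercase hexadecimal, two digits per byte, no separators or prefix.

414571aabebe5a07

The 5-byte key repeats, so the effective keystream is ab 8c d0 b8 22 ab 8c d0.
byte 0: 11101010 XOR 10101011 = 01000001
byte 1: 11001001 XOR 10001100 = 01000101
byte 2: 10100001 XOR 11010000 = 01110001
byte 3: 00010010 XOR 10111000 = 10101010
byte 4: 10011100 XOR 00100010 = 10111110
byte 5: 00010101 XOR 10101011 = 10111110
byte 6: 11010110 XOR 10001100 = 01011010
byte 7: 11010111 XOR 11010000 = 00000111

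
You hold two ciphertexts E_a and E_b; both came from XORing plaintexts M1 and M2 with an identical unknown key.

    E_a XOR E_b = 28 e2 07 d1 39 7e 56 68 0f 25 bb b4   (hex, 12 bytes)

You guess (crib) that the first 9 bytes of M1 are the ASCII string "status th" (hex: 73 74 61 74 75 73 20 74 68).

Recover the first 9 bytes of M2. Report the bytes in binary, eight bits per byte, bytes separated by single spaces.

Since E_a ⊕ E_b = M1 ⊕ M2, XORing with the guessed M1 bytes yields the corresponding M2 bytes: M2 = (E_a ⊕ E_b) ⊕ M1.
28 ^ 73 = 5b
e2 ^ 74 = 96
07 ^ 61 = 66
d1 ^ 74 = a5
39 ^ 75 = 4c
7e ^ 73 = 0d
56 ^ 20 = 76
68 ^ 74 = 1c
0f ^ 68 = 67

01011011 10010110 01100110 10100101 01001100 00001101 01110110 00011100 01100111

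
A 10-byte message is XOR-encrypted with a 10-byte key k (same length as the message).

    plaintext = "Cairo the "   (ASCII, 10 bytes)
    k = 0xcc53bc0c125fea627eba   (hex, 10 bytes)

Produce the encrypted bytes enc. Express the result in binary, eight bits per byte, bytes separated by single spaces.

10001111 00110010 11010101 01111110 01111101 01111111 10011110 00001010 00011011 10011010

43 xor cc = 8f
61 xor 53 = 32
69 xor bc = d5
72 xor 0c = 7e
6f xor 12 = 7d
20 xor 5f = 7f
74 xor ea = 9e
68 xor 62 = 0a
65 xor 7e = 1b
20 xor ba = 9a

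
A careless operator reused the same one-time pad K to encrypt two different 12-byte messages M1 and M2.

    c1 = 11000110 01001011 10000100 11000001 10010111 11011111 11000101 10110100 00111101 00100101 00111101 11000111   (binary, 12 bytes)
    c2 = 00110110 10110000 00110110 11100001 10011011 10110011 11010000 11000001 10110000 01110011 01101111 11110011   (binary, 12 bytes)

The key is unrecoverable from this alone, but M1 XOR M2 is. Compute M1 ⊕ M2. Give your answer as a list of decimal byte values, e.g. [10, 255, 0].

[240, 251, 178, 32, 12, 108, 21, 117, 141, 86, 82, 52]

c1 ⊕ c2 = (M1 ⊕ K) ⊕ (M2 ⊕ K) = M1 ⊕ M2 — the shared key cancels under XOR.
c6 ⊕ 36 = f0
4b ⊕ b0 = fb
84 ⊕ 36 = b2
c1 ⊕ e1 = 20
97 ⊕ 9b = 0c
df ⊕ b3 = 6c
c5 ⊕ d0 = 15
b4 ⊕ c1 = 75
3d ⊕ b0 = 8d
25 ⊕ 73 = 56
3d ⊕ 6f = 52
c7 ⊕ f3 = 34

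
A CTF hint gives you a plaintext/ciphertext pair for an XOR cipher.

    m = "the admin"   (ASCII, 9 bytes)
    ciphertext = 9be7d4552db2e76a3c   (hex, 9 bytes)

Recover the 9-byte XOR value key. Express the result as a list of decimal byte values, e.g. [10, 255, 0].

[239, 143, 177, 117, 76, 214, 138, 3, 82]

Since ciphertext = m ⊕ key, XORing both sides with m gives key = m ⊕ ciphertext.
byte 0: 01110100 ⊕ 10011011 = 11101111
byte 1: 01101000 ⊕ 11100111 = 10001111
byte 2: 01100101 ⊕ 11010100 = 10110001
byte 3: 00100000 ⊕ 01010101 = 01110101
byte 4: 01100001 ⊕ 00101101 = 01001100
byte 5: 01100100 ⊕ 10110010 = 11010110
byte 6: 01101101 ⊕ 11100111 = 10001010
byte 7: 01101001 ⊕ 01101010 = 00000011
byte 8: 01101110 ⊕ 00111100 = 01010010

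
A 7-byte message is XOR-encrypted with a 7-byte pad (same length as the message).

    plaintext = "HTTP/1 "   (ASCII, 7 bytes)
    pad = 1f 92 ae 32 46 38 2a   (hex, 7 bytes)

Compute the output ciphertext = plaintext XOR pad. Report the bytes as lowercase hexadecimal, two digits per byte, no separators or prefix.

57c6fa6269090a

XOR is its own inverse, so applying the key byte-wise gives the result directly.
byte 0: 48 ^ 1f = 57
byte 1: 54 ^ 92 = c6
byte 2: 54 ^ ae = fa
byte 3: 50 ^ 32 = 62
byte 4: 2f ^ 46 = 69
byte 5: 31 ^ 38 = 09
byte 6: 20 ^ 2a = 0a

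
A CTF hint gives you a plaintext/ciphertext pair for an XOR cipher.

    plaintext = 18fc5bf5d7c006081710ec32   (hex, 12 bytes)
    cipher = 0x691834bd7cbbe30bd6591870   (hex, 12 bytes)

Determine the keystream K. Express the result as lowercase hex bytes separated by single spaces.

71 e4 6f 48 ab 7b e5 03 c1 49 f4 42

Since cipher = plaintext ⊕ K, XORing both sides with plaintext gives K = plaintext ⊕ cipher.
 24 ⊕ 105 = 113
252 ⊕  24 = 228
 91 ⊕  52 = 111
245 ⊕ 189 =  72
215 ⊕ 124 = 171
192 ⊕ 187 = 123
  6 ⊕ 227 = 229
  8 ⊕  11 =   3
 23 ⊕ 214 = 193
 16 ⊕  89 =  73
236 ⊕  24 = 244
 50 ⊕ 112 =  66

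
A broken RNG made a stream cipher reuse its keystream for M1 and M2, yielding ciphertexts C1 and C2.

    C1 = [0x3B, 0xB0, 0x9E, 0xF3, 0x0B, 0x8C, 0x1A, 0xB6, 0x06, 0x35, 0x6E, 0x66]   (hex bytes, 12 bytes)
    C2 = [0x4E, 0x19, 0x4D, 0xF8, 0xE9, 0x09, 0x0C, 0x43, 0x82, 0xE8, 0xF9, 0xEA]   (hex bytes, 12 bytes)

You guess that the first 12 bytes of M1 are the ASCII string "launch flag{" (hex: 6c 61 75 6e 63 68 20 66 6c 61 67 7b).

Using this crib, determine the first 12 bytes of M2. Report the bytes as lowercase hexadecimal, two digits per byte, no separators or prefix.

First, C1 ⊕ C2 = (M1 ⊕ K) ⊕ (M2 ⊕ K) = M1 ⊕ M2, so the key drops out. Then M2 = (M1 ⊕ M2) ⊕ M1 over the first 12 bytes.
byte 0: (3b ⊕ 4e) ⊕ 6c = 75 ⊕ 6c = 19
byte 1: (b0 ⊕ 19) ⊕ 61 = a9 ⊕ 61 = c8
byte 2: (9e ⊕ 4d) ⊕ 75 = d3 ⊕ 75 = a6
byte 3: (f3 ⊕ f8) ⊕ 6e = 0b ⊕ 6e = 65
byte 4: (0b ⊕ e9) ⊕ 63 = e2 ⊕ 63 = 81
byte 5: (8c ⊕ 09) ⊕ 68 = 85 ⊕ 68 = ed
byte 6: (1a ⊕ 0c) ⊕ 20 = 16 ⊕ 20 = 36
byte 7: (b6 ⊕ 43) ⊕ 66 = f5 ⊕ 66 = 93
byte 8: (06 ⊕ 82) ⊕ 6c = 84 ⊕ 6c = e8
byte 9: (35 ⊕ e8) ⊕ 61 = dd ⊕ 61 = bc
byte 10: (6e ⊕ f9) ⊕ 67 = 97 ⊕ 67 = f0
byte 11: (66 ⊕ ea) ⊕ 7b = 8c ⊕ 7b = f7

19c8a66581ed3693e8bcf0f7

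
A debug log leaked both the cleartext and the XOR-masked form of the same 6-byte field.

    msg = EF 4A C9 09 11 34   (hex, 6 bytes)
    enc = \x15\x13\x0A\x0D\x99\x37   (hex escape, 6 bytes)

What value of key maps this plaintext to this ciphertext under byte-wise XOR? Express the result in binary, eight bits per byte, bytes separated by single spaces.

Since enc = msg ⊕ key, XORing both sides with msg gives key = msg ⊕ enc.
11101111 ^ 00010101 = 11111010
01001010 ^ 00010011 = 01011001
11001001 ^ 00001010 = 11000011
00001001 ^ 00001101 = 00000100
00010001 ^ 10011001 = 10001000
00110100 ^ 00110111 = 00000011

11111010 01011001 11000011 00000100 10001000 00000011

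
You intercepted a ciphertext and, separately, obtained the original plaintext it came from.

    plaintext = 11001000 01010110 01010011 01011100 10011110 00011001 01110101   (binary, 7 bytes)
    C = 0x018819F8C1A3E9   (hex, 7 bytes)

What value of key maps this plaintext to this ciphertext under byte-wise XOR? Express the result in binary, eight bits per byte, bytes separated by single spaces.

11001001 11011110 01001010 10100100 01011111 10111010 10011100

Since C = plaintext ⊕ key, XORing both sides with plaintext gives key = plaintext ⊕ C.
c8 XOR 01 = c9
56 XOR 88 = de
53 XOR 19 = 4a
5c XOR f8 = a4
9e XOR c1 = 5f
19 XOR a3 = ba
75 XOR e9 = 9c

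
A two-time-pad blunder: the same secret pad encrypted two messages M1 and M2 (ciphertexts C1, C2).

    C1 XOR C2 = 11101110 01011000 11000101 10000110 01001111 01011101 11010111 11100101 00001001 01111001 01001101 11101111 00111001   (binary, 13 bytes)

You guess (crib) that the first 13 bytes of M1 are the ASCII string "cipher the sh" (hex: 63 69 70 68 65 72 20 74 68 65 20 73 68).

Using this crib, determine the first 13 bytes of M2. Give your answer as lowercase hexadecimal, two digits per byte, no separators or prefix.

Since C1 ⊕ C2 = M1 ⊕ M2, XORing with the guessed M1 bytes yields the corresponding M2 bytes: M2 = (C1 ⊕ C2) ⊕ M1.
ee xor 63 = 8d
58 xor 69 = 31
c5 xor 70 = b5
86 xor 68 = ee
4f xor 65 = 2a
5d xor 72 = 2f
d7 xor 20 = f7
e5 xor 74 = 91
09 xor 68 = 61
79 xor 65 = 1c
4d xor 20 = 6d
ef xor 73 = 9c
39 xor 68 = 51

8d31b5ee2a2ff791611c6d9c51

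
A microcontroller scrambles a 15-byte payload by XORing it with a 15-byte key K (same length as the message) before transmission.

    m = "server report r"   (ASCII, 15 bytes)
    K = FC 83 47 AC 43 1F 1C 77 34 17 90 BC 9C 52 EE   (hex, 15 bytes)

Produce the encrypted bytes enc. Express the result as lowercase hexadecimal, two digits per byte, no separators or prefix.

XOR is its own inverse, so applying the key byte-wise gives the result directly.
byte 0: 73 xor fc = 8f
byte 1: 65 xor 83 = e6
byte 2: 72 xor 47 = 35
byte 3: 76 xor ac = da
byte 4: 65 xor 43 = 26
byte 5: 72 xor 1f = 6d
byte 6: 20 xor 1c = 3c
byte 7: 72 xor 77 = 05
byte 8: 65 xor 34 = 51
byte 9: 70 xor 17 = 67
byte 10: 6f xor 90 = ff
byte 11: 72 xor bc = ce
byte 12: 74 xor 9c = e8
byte 13: 20 xor 52 = 72
byte 14: 72 xor ee = 9c

8fe635da266d3c055167ffcee8729c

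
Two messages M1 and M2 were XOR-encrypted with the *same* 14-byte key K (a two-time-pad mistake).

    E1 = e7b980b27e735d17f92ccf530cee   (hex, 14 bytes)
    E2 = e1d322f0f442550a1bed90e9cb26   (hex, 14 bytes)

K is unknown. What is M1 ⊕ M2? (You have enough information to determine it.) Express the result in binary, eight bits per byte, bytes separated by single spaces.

E1 ⊕ E2 = (M1 ⊕ K) ⊕ (M2 ⊕ K) = M1 ⊕ M2 — the shared key cancels under XOR.
e7 ^ e1 = 06
b9 ^ d3 = 6a
80 ^ 22 = a2
b2 ^ f0 = 42
7e ^ f4 = 8a
73 ^ 42 = 31
5d ^ 55 = 08
17 ^ 0a = 1d
f9 ^ 1b = e2
2c ^ ed = c1
cf ^ 90 = 5f
53 ^ e9 = ba
0c ^ cb = c7
ee ^ 26 = c8

00000110 01101010 10100010 01000010 10001010 00110001 00001000 00011101 11100010 11000001 01011111 10111010 11000111 11001000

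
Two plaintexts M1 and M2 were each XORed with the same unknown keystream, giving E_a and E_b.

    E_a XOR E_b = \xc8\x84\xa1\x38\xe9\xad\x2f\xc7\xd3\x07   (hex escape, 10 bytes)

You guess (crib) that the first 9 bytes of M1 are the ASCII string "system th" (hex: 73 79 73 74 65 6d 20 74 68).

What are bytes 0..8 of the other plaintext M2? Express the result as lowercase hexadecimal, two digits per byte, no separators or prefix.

Since E_a ⊕ E_b = M1 ⊕ M2, XORing with the guessed M1 bytes yields the corresponding M2 bytes: M2 = (E_a ⊕ E_b) ⊕ M1.
11001000 xor 01110011 = 10111011
10000100 xor 01111001 = 11111101
10100001 xor 01110011 = 11010010
00111000 xor 01110100 = 01001100
11101001 xor 01100101 = 10001100
10101101 xor 01101101 = 11000000
00101111 xor 00100000 = 00001111
11000111 xor 01110100 = 10110011
11010011 xor 01101000 = 10111011

bbfdd24c8cc00fb3bb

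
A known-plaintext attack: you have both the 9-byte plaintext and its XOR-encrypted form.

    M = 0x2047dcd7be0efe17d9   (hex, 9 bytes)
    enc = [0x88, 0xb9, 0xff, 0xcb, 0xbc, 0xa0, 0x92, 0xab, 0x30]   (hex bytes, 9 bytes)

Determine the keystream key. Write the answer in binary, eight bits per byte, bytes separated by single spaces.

10101000 11111110 00100011 00011100 00000010 10101110 01101100 10111100 11101001

Since enc = M ⊕ key, XORing both sides with M gives key = M ⊕ enc.
byte 0: 20 xor 88 = a8
byte 1: 47 xor b9 = fe
byte 2: dc xor ff = 23
byte 3: d7 xor cb = 1c
byte 4: be xor bc = 02
byte 5: 0e xor a0 = ae
byte 6: fe xor 92 = 6c
byte 7: 17 xor ab = bc
byte 8: d9 xor 30 = e9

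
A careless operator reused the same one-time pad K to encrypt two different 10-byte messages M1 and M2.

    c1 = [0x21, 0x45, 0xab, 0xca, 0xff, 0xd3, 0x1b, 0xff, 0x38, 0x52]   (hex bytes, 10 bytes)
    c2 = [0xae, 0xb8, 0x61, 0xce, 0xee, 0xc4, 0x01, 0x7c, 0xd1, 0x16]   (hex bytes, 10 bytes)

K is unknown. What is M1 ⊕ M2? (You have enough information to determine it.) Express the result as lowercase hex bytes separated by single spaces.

c1 ⊕ c2 = (M1 ⊕ K) ⊕ (M2 ⊕ K) = M1 ⊕ M2 — the shared key cancels under XOR.
00100001 ⊕ 10101110 = 10001111
01000101 ⊕ 10111000 = 11111101
10101011 ⊕ 01100001 = 11001010
11001010 ⊕ 11001110 = 00000100
11111111 ⊕ 11101110 = 00010001
11010011 ⊕ 11000100 = 00010111
00011011 ⊕ 00000001 = 00011010
11111111 ⊕ 01111100 = 10000011
00111000 ⊕ 11010001 = 11101001
01010010 ⊕ 00010110 = 01000100

8f fd ca 04 11 17 1a 83 e9 44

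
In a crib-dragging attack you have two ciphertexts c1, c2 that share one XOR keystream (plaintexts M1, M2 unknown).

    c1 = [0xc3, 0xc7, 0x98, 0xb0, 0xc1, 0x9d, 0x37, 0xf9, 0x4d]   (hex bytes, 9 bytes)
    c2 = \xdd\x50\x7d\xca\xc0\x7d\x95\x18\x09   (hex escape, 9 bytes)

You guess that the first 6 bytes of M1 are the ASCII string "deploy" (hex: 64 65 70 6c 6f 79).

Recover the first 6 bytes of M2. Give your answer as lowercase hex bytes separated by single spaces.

First, c1 ⊕ c2 = (M1 ⊕ K) ⊕ (M2 ⊕ K) = M1 ⊕ M2, so the key drops out. Then M2 = (M1 ⊕ M2) ⊕ M1 over the first 6 bytes.
byte 0: (c3 xor dd) xor 64 = 1e xor 64 = 7a
byte 1: (c7 xor 50) xor 65 = 97 xor 65 = f2
byte 2: (98 xor 7d) xor 70 = e5 xor 70 = 95
byte 3: (b0 xor ca) xor 6c = 7a xor 6c = 16
byte 4: (c1 xor c0) xor 6f = 01 xor 6f = 6e
byte 5: (9d xor 7d) xor 79 = e0 xor 79 = 99

7a f2 95 16 6e 99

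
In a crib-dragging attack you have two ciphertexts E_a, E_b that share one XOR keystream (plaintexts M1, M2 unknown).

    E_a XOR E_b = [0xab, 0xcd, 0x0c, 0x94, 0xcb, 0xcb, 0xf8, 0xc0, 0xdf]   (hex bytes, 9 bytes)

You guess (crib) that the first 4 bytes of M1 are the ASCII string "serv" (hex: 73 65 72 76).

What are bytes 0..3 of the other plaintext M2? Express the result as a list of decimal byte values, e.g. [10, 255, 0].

[216, 168, 126, 226]

Since E_a ⊕ E_b = M1 ⊕ M2, XORing with the guessed M1 bytes yields the corresponding M2 bytes: M2 = (E_a ⊕ E_b) ⊕ M1.
ab ⊕ 73 = d8
cd ⊕ 65 = a8
0c ⊕ 72 = 7e
94 ⊕ 76 = e2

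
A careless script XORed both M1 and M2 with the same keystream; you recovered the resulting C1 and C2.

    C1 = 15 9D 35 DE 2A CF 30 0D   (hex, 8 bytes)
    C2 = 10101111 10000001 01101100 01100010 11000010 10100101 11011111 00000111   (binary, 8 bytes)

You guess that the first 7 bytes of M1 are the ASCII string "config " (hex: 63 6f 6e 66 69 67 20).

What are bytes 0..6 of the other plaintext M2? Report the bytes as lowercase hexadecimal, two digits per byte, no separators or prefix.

d97337da810dcf

First, C1 ⊕ C2 = (M1 ⊕ K) ⊕ (M2 ⊕ K) = M1 ⊕ M2, so the key drops out. Then M2 = (M1 ⊕ M2) ⊕ M1 over the first 7 bytes.
byte 0: (15 XOR af) XOR 63 = ba XOR 63 = d9
byte 1: (9d XOR 81) XOR 6f = 1c XOR 6f = 73
byte 2: (35 XOR 6c) XOR 6e = 59 XOR 6e = 37
byte 3: (de XOR 62) XOR 66 = bc XOR 66 = da
byte 4: (2a XOR c2) XOR 69 = e8 XOR 69 = 81
byte 5: (cf XOR a5) XOR 67 = 6a XOR 67 = 0d
byte 6: (30 XOR df) XOR 20 = ef XOR 20 = cf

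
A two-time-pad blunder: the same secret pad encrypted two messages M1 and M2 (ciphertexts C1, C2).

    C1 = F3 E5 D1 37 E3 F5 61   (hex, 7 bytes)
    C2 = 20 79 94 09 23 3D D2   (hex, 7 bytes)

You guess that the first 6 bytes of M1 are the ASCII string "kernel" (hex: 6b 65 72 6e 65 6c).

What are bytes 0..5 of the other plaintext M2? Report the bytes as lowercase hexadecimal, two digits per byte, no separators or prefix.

b8f93750a5a4

First, C1 ⊕ C2 = (M1 ⊕ K) ⊕ (M2 ⊕ K) = M1 ⊕ M2, so the key drops out. Then M2 = (M1 ⊕ M2) ⊕ M1 over the first 6 bytes.
byte 0: (f3 XOR 20) XOR 6b = d3 XOR 6b = b8
byte 1: (e5 XOR 79) XOR 65 = 9c XOR 65 = f9
byte 2: (d1 XOR 94) XOR 72 = 45 XOR 72 = 37
byte 3: (37 XOR 09) XOR 6e = 3e XOR 6e = 50
byte 4: (e3 XOR 23) XOR 65 = c0 XOR 65 = a5
byte 5: (f5 XOR 3d) XOR 6c = c8 XOR 6c = a4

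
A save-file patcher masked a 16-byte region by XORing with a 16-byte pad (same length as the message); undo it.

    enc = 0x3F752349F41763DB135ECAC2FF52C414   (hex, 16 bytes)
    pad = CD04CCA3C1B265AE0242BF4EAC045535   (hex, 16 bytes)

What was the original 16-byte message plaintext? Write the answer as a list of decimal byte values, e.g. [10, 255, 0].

[242, 113, 239, 234, 53, 165, 6, 117, 17, 28, 117, 140, 83, 86, 145, 33]

3f ⊕ cd = f2
75 ⊕ 04 = 71
23 ⊕ cc = ef
49 ⊕ a3 = ea
f4 ⊕ c1 = 35
17 ⊕ b2 = a5
63 ⊕ 65 = 06
db ⊕ ae = 75
13 ⊕ 02 = 11
5e ⊕ 42 = 1c
ca ⊕ bf = 75
c2 ⊕ 4e = 8c
ff ⊕ ac = 53
52 ⊕ 04 = 56
c4 ⊕ 55 = 91
14 ⊕ 35 = 21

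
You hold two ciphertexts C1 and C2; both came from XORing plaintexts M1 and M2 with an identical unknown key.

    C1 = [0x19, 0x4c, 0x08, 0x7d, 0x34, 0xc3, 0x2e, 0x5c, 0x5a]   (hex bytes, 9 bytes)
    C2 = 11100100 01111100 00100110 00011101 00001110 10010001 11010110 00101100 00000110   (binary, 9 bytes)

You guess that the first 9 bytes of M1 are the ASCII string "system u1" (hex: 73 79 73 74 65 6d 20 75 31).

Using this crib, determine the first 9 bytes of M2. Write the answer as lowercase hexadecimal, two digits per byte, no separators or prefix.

8e495d145f3fd8056d

First, C1 ⊕ C2 = (M1 ⊕ K) ⊕ (M2 ⊕ K) = M1 ⊕ M2, so the key drops out. Then M2 = (M1 ⊕ M2) ⊕ M1 over the first 9 bytes.
byte 0: (19 ^ e4) ^ 73 = fd ^ 73 = 8e
byte 1: (4c ^ 7c) ^ 79 = 30 ^ 79 = 49
byte 2: (08 ^ 26) ^ 73 = 2e ^ 73 = 5d
byte 3: (7d ^ 1d) ^ 74 = 60 ^ 74 = 14
byte 4: (34 ^ 0e) ^ 65 = 3a ^ 65 = 5f
byte 5: (c3 ^ 91) ^ 6d = 52 ^ 6d = 3f
byte 6: (2e ^ d6) ^ 20 = f8 ^ 20 = d8
byte 7: (5c ^ 2c) ^ 75 = 70 ^ 75 = 05
byte 8: (5a ^ 06) ^ 31 = 5c ^ 31 = 6d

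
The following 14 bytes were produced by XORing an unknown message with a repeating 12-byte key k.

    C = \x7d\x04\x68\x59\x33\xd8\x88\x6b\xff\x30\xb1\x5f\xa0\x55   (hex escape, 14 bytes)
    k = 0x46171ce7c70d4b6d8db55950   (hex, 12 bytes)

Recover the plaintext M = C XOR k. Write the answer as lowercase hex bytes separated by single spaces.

The 12-byte key repeats, so the effective keystream is 46 17 1c e7 c7 0d 4b 6d 8d b5 59 50 46 17.
byte 0: 7d xor 46 = 3b
byte 1: 04 xor 17 = 13
byte 2: 68 xor 1c = 74
byte 3: 59 xor e7 = be
byte 4: 33 xor c7 = f4
byte 5: d8 xor 0d = d5
byte 6: 88 xor 4b = c3
byte 7: 6b xor 6d = 06
byte 8: ff xor 8d = 72
byte 9: 30 xor b5 = 85
byte 10: b1 xor 59 = e8
byte 11: 5f xor 50 = 0f
byte 12: a0 xor 46 = e6
byte 13: 55 xor 17 = 42

3b 13 74 be f4 d5 c3 06 72 85 e8 0f e6 42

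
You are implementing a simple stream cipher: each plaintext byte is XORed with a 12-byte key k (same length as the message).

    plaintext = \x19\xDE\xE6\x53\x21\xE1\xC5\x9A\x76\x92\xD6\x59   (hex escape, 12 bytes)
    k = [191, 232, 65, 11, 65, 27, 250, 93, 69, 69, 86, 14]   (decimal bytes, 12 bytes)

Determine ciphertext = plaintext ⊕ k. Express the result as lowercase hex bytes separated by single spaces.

a6 36 a7 58 60 fa 3f c7 33 d7 80 57

XOR is its own inverse, so applying the key byte-wise gives the result directly.
byte 0:  25 xor 191 = 166
byte 1: 222 xor 232 =  54
byte 2: 230 xor  65 = 167
byte 3:  83 xor  11 =  88
byte 4:  33 xor  65 =  96
byte 5: 225 xor  27 = 250
byte 6: 197 xor 250 =  63
byte 7: 154 xor  93 = 199
byte 8: 118 xor  69 =  51
byte 9: 146 xor  69 = 215
byte 10: 214 xor  86 = 128
byte 11:  89 xor  14 =  87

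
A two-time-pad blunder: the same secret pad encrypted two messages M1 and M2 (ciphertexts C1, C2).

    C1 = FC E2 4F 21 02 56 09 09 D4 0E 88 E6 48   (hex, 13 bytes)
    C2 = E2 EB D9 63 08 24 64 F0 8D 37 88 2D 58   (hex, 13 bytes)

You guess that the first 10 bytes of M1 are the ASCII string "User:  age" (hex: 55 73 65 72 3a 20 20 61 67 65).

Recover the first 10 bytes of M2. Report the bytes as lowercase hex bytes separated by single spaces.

First, C1 ⊕ C2 = (M1 ⊕ K) ⊕ (M2 ⊕ K) = M1 ⊕ M2, so the key drops out. Then M2 = (M1 ⊕ M2) ⊕ M1 over the first 10 bytes.
byte 0: (fc ^ e2) ^ 55 = 1e ^ 55 = 4b
byte 1: (e2 ^ eb) ^ 73 = 09 ^ 73 = 7a
byte 2: (4f ^ d9) ^ 65 = 96 ^ 65 = f3
byte 3: (21 ^ 63) ^ 72 = 42 ^ 72 = 30
byte 4: (02 ^ 08) ^ 3a = 0a ^ 3a = 30
byte 5: (56 ^ 24) ^ 20 = 72 ^ 20 = 52
byte 6: (09 ^ 64) ^ 20 = 6d ^ 20 = 4d
byte 7: (09 ^ f0) ^ 61 = f9 ^ 61 = 98
byte 8: (d4 ^ 8d) ^ 67 = 59 ^ 67 = 3e
byte 9: (0e ^ 37) ^ 65 = 39 ^ 65 = 5c

4b 7a f3 30 30 52 4d 98 3e 5c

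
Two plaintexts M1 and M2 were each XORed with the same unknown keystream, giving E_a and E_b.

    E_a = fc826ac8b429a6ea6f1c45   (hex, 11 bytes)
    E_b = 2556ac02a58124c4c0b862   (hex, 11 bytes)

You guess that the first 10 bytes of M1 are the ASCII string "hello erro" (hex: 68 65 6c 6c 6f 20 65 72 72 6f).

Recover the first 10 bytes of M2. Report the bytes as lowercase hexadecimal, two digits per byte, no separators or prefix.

First, E_a ⊕ E_b = (M1 ⊕ K) ⊕ (M2 ⊕ K) = M1 ⊕ M2, so the key drops out. Then M2 = (M1 ⊕ M2) ⊕ M1 over the first 10 bytes.
byte 0: (fc xor 25) xor 68 = d9 xor 68 = b1
byte 1: (82 xor 56) xor 65 = d4 xor 65 = b1
byte 2: (6a xor ac) xor 6c = c6 xor 6c = aa
byte 3: (c8 xor 02) xor 6c = ca xor 6c = a6
byte 4: (b4 xor a5) xor 6f = 11 xor 6f = 7e
byte 5: (29 xor 81) xor 20 = a8 xor 20 = 88
byte 6: (a6 xor 24) xor 65 = 82 xor 65 = e7
byte 7: (ea xor c4) xor 72 = 2e xor 72 = 5c
byte 8: (6f xor c0) xor 72 = af xor 72 = dd
byte 9: (1c xor b8) xor 6f = a4 xor 6f = cb

b1b1aaa67e88e75cddcb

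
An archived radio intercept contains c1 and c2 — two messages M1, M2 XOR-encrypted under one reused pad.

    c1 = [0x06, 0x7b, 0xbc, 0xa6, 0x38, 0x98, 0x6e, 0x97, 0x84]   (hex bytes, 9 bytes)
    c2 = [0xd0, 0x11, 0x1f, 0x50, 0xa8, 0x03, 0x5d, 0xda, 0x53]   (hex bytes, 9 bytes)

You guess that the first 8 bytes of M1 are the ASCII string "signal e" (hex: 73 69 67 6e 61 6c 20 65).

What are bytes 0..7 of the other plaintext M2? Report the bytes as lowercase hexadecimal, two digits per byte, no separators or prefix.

a503c498f1f71328

First, c1 ⊕ c2 = (M1 ⊕ K) ⊕ (M2 ⊕ K) = M1 ⊕ M2, so the key drops out. Then M2 = (M1 ⊕ M2) ⊕ M1 over the first 8 bytes.
byte 0: (06 XOR d0) XOR 73 = d6 XOR 73 = a5
byte 1: (7b XOR 11) XOR 69 = 6a XOR 69 = 03
byte 2: (bc XOR 1f) XOR 67 = a3 XOR 67 = c4
byte 3: (a6 XOR 50) XOR 6e = f6 XOR 6e = 98
byte 4: (38 XOR a8) XOR 61 = 90 XOR 61 = f1
byte 5: (98 XOR 03) XOR 6c = 9b XOR 6c = f7
byte 6: (6e XOR 5d) XOR 20 = 33 XOR 20 = 13
byte 7: (97 XOR da) XOR 65 = 4d XOR 65 = 28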